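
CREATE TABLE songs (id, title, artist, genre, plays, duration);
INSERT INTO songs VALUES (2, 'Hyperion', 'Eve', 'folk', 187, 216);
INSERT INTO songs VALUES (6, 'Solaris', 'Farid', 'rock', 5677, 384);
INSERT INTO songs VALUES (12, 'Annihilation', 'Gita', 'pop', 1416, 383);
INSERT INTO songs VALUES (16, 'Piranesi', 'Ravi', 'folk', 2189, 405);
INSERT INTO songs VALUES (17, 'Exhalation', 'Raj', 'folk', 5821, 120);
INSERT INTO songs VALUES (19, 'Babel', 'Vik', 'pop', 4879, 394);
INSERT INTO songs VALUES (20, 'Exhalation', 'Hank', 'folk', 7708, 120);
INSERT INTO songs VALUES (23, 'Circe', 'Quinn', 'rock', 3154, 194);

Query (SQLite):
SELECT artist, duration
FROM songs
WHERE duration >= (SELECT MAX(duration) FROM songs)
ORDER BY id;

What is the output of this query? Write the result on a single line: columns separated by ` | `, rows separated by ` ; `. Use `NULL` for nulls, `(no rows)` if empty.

Scalar subquery: MAX(duration) over all songs rows = 405.
Keep rows where duration >= that value.

Ravi | 405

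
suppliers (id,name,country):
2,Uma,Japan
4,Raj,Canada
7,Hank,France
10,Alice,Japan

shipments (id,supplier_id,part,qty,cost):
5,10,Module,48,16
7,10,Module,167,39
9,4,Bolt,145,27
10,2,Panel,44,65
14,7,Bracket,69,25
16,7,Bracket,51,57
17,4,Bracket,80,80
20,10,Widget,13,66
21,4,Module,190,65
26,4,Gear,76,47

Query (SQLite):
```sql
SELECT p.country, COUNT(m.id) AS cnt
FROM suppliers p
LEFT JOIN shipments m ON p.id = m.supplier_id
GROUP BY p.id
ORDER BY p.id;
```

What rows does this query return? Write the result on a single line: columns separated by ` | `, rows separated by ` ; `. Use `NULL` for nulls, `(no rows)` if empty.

LEFT JOIN keeps every suppliers row; unmatched ones get NULL for shipments columns.
Group by suppliers.id and compute COUNT(m.id). COUNT(col) of an all-NULL group is 0.
  2: ids {10} → COUNT(m.id)=1
  4: ids {9, 17, 21, 26} → COUNT(m.id)=4
  7: ids {14, 16} → COUNT(m.id)=2
  10: ids {5, 7, 20} → COUNT(m.id)=3

Japan | 1 ; Canada | 4 ; France | 2 ; Japan | 3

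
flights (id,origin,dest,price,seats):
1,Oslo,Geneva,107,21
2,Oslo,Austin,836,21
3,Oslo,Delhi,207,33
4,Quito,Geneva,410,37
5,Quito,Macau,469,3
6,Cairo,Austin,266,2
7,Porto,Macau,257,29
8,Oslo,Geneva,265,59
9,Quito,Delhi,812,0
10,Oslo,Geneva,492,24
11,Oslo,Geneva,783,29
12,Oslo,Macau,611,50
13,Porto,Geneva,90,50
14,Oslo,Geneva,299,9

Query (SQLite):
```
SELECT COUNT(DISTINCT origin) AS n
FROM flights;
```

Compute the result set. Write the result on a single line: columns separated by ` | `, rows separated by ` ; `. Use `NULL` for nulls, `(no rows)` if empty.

Count distinct non-NULL origin values.

4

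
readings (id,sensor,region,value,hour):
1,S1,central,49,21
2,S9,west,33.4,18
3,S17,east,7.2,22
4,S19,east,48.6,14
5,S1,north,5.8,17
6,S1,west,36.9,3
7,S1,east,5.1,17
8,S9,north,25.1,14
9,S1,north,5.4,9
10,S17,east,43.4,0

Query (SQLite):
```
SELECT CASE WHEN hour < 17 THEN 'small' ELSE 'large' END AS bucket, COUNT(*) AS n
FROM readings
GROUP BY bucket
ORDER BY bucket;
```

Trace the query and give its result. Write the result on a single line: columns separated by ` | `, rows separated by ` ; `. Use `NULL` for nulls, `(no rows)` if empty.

Bucket rows by hour < 17 → 'small' else 'large'; count each bucket.

large | 5 ; small | 5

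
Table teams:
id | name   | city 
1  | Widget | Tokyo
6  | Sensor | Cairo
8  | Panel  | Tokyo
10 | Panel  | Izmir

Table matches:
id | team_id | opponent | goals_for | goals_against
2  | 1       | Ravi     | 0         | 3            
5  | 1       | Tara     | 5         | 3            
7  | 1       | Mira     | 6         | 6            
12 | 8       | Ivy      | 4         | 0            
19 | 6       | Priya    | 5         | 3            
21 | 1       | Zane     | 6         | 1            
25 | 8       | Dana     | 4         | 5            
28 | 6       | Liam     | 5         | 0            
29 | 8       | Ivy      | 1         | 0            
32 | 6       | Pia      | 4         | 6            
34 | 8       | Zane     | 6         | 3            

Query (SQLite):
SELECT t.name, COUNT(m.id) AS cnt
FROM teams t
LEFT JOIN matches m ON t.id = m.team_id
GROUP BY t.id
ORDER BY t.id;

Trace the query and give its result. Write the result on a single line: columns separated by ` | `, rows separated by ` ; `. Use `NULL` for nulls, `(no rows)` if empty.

Widget | 4 ; Sensor | 3 ; Panel | 4 ; Panel | 0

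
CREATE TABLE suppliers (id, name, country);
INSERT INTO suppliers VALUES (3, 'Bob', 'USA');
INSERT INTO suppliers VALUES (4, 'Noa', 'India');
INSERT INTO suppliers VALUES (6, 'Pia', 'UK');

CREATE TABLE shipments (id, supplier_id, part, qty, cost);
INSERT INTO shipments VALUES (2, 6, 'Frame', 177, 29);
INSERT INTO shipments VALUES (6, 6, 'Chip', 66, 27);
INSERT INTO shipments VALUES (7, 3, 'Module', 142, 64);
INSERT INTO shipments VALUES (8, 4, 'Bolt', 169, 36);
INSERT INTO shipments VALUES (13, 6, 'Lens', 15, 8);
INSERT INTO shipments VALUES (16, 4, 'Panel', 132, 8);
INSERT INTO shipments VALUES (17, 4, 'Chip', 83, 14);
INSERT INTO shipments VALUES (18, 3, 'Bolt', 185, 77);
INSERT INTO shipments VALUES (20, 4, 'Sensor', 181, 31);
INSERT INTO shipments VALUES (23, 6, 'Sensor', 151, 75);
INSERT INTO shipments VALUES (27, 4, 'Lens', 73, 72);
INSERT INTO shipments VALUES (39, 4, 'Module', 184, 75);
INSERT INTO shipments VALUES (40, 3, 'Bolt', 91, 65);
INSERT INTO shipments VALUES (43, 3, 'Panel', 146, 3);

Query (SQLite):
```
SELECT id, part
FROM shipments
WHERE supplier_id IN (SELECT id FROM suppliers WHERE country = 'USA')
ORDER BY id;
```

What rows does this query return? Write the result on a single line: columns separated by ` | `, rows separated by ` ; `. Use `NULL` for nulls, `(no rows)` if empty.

Inner query: suppliers.id where country = 'USA'.
Outer: keep shipments rows whose supplier_id is in that set.
Inner query → {3}

7 | Module ; 18 | Bolt ; 40 | Bolt ; 43 | Panel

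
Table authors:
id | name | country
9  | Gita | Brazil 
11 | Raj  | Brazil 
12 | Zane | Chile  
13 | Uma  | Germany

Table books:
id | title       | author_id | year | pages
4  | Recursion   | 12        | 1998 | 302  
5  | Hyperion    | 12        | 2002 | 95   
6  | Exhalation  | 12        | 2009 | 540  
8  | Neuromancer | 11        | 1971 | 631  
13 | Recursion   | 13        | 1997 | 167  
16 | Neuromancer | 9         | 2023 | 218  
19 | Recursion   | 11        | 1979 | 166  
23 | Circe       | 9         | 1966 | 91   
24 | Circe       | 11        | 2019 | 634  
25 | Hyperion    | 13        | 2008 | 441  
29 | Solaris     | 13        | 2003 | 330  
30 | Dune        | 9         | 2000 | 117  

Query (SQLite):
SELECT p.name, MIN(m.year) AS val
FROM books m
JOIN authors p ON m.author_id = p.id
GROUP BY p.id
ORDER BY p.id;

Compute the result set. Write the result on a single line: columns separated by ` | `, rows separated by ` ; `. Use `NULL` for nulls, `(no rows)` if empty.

Join each books row to its authors via author_id.
Group joined rows by authors.id; compute MIN(m.year) per group.
  9: ids {16, 23, 30} → MIN(m.year)=1966
  11: ids {8, 19, 24} → MIN(m.year)=1971
  12: ids {4, 5, 6} → MIN(m.year)=1998
  13: ids {13, 25, 29} → MIN(m.year)=1997

Gita | 1966 ; Raj | 1971 ; Zane | 1998 ; Uma | 1997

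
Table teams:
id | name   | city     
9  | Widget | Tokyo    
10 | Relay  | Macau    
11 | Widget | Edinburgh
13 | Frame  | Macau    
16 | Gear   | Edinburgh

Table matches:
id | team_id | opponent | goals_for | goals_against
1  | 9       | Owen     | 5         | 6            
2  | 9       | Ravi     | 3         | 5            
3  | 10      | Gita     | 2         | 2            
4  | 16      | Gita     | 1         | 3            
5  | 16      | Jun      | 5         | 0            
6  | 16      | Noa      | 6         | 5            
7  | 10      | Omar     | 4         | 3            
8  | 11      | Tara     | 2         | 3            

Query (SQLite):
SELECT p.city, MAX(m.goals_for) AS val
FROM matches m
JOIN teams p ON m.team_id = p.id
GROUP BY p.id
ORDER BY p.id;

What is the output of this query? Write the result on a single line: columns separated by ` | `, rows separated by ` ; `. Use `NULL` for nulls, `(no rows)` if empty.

Tokyo | 5 ; Macau | 4 ; Edinburgh | 2 ; Edinburgh | 6

Join each matches row to its teams via team_id.
Group joined rows by teams.id; compute MAX(m.goals_for) per group.
  9: ids {1, 2} → MAX(m.goals_for)=5
  10: ids {3, 7} → MAX(m.goals_for)=4
  11: ids {8} → MAX(m.goals_for)=2
  16: ids {4, 5, 6} → MAX(m.goals_for)=6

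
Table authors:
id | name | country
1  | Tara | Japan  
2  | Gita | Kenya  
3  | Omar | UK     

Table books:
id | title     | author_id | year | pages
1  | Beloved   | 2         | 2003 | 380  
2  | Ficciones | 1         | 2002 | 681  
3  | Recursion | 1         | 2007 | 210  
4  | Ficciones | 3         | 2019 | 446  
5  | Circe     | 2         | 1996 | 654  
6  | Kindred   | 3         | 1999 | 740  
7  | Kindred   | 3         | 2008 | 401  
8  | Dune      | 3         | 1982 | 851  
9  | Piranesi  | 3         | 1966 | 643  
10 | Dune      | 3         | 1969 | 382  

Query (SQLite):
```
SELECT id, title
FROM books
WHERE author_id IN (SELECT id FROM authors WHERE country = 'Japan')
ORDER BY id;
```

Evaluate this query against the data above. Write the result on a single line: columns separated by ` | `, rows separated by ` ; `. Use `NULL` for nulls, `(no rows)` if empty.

2 | Ficciones ; 3 | Recursion

Inner query: authors.id where country = 'Japan'.
Outer: keep books rows whose author_id is in that set.
Inner query → {1}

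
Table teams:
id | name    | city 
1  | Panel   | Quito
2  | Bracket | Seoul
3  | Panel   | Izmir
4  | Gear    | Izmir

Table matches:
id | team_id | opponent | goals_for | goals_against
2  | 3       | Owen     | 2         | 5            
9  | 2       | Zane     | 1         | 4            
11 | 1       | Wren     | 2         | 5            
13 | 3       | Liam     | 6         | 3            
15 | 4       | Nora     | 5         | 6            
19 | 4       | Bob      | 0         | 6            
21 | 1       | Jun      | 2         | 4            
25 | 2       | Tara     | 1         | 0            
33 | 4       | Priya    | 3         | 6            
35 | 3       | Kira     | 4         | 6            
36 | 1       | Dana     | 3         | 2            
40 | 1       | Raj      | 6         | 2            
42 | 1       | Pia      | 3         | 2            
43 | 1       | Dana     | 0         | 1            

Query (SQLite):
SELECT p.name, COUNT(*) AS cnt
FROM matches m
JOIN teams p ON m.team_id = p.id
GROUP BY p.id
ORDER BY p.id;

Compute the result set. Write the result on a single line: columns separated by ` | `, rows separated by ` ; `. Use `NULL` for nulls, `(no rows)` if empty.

Panel | 6 ; Bracket | 2 ; Panel | 3 ; Gear | 3

Join each matches row to its teams via team_id.
Group joined rows by teams.id; compute COUNT(*) per group.
  1: ids {11, 21, 36, 40, 42, 43} → COUNT(*)=6
  2: ids {9, 25} → COUNT(*)=2
  3: ids {2, 13, 35} → COUNT(*)=3
  4: ids {15, 19, 33} → COUNT(*)=3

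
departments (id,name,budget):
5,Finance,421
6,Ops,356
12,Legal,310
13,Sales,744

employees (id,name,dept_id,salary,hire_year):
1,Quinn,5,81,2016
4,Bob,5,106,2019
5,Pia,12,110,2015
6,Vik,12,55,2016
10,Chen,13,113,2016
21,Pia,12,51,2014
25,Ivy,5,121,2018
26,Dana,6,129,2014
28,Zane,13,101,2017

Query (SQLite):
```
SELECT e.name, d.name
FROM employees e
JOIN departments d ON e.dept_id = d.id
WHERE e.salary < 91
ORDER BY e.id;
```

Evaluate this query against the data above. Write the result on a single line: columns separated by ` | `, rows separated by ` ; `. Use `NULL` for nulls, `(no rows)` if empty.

Quinn | Finance ; Vik | Legal ; Pia | Legal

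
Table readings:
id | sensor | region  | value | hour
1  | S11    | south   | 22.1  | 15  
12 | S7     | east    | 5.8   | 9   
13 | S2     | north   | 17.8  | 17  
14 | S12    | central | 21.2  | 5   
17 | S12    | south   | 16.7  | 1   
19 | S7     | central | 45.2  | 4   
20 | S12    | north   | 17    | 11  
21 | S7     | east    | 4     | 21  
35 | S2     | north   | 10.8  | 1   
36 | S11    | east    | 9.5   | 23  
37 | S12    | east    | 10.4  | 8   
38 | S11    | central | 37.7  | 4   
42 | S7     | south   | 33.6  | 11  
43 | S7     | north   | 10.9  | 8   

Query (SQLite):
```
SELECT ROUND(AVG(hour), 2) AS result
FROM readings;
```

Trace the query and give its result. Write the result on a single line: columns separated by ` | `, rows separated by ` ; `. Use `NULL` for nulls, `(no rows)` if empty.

All hour values: [15, 9, 17, 5, 1, 4, 11, 21, 1, 23, 8, 4, 11, 8].
AVG = 138 / 14 (rounded to 2 dp).

9.86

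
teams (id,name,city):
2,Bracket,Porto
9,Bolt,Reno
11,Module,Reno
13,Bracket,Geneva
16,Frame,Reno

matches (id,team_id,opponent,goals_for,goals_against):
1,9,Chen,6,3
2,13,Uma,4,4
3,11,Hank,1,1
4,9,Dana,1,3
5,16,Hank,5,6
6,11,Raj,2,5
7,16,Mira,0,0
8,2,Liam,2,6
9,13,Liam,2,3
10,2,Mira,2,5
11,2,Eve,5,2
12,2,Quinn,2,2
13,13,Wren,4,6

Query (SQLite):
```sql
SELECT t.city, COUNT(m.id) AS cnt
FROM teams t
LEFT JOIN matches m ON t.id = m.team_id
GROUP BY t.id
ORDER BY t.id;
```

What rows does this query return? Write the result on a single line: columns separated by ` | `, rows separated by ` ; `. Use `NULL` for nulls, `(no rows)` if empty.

Porto | 4 ; Reno | 2 ; Reno | 2 ; Geneva | 3 ; Reno | 2

LEFT JOIN keeps every teams row; unmatched ones get NULL for matches columns.
Group by teams.id and compute COUNT(m.id). COUNT(col) of an all-NULL group is 0.
  2: ids {8, 10, 11, 12} → COUNT(m.id)=4
  9: ids {1, 4} → COUNT(m.id)=2
  11: ids {3, 6} → COUNT(m.id)=2
  13: ids {2, 9, 13} → COUNT(m.id)=3
  16: ids {5, 7} → COUNT(m.id)=2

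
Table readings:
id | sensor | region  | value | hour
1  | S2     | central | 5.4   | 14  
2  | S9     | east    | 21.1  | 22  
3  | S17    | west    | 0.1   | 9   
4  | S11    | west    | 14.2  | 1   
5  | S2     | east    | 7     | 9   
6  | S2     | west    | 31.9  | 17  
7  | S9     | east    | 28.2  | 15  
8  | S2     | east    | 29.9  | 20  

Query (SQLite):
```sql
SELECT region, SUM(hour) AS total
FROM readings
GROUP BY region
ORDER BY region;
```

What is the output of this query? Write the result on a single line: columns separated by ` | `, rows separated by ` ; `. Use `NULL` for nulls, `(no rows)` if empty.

central | 14 ; east | 66 ; west | 27

Partition readings by region; compute SUM(hour) within each group.
  central: ids {1} → SUM(hour)=14
  east: ids {2, 5, 7, 8} → SUM(hour)=66
  west: ids {3, 4, 6} → SUM(hour)=27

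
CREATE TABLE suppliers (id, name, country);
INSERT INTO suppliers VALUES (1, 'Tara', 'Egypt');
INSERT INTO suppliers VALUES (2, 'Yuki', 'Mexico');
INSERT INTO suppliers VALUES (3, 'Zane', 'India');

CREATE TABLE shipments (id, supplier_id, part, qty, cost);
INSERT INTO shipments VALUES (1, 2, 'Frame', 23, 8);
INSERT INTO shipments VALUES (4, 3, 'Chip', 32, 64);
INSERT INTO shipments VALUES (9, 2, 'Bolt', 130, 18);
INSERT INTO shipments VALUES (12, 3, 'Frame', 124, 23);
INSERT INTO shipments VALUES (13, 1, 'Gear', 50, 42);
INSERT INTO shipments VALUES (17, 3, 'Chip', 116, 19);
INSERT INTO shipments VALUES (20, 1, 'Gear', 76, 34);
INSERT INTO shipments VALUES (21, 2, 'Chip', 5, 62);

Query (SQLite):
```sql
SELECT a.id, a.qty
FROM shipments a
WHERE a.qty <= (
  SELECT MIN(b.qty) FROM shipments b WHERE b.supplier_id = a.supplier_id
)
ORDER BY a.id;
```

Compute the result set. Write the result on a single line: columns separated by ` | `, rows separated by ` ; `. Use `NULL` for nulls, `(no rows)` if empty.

4 | 32 ; 13 | 50 ; 21 | 5

For each shipments row a, compute MIN(qty) over rows sharing a.supplier_id.
Keep row a if a.qty <= that per-group MIN.
  supplier_id=1: MIN(qty) = 50
  supplier_id=2: MIN(qty) = 5
  supplier_id=3: MIN(qty) = 32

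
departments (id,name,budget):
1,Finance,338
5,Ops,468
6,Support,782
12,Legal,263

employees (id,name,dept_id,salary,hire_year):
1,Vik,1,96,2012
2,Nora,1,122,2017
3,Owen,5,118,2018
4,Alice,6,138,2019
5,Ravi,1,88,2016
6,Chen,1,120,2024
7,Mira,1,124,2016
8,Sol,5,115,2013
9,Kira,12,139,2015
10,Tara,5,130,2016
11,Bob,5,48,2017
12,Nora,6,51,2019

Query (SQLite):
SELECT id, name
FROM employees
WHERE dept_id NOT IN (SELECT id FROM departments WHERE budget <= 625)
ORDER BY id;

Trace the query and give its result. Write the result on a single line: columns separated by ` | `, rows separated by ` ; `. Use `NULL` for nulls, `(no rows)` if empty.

4 | Alice ; 12 | Nora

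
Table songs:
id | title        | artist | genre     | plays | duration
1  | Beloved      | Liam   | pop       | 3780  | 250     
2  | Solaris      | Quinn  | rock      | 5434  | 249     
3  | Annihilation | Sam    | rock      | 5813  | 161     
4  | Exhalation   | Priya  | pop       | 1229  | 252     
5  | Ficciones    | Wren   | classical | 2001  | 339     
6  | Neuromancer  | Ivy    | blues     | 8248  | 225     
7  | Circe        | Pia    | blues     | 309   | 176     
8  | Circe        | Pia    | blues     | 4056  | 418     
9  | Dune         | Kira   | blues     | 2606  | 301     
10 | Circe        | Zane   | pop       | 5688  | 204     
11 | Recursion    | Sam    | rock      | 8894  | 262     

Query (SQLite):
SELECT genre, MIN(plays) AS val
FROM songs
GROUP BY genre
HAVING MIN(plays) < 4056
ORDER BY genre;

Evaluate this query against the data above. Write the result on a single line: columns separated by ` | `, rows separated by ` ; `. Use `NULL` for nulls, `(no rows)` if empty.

Partition songs by genre; compute MIN(plays) within each group.
HAVING: keep groups where MIN(plays) < 4056.
  blues: ids {6, 7, 8, 9} → MIN(plays)=309
  classical: ids {5} → MIN(plays)=2001
  pop: ids {1, 4, 10} → MIN(plays)=1229
  rock: ids {2, 3, 11} → MIN(plays)=5434

blues | 309 ; classical | 2001 ; pop | 1229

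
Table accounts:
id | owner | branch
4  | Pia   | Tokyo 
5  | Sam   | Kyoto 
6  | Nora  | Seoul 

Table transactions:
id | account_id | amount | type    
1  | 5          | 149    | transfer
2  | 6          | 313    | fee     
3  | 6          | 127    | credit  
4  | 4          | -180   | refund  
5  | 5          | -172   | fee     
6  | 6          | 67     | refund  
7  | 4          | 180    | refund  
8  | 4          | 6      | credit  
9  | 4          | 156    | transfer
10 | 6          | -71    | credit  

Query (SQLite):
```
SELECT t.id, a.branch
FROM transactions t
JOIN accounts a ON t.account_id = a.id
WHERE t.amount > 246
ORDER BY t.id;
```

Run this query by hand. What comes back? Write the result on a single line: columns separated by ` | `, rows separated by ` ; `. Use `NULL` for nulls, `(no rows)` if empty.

2 | Seoul

Each transactions row matches the accounts row where account_id = accounts.id.
Then keep rows with t.amount > 246.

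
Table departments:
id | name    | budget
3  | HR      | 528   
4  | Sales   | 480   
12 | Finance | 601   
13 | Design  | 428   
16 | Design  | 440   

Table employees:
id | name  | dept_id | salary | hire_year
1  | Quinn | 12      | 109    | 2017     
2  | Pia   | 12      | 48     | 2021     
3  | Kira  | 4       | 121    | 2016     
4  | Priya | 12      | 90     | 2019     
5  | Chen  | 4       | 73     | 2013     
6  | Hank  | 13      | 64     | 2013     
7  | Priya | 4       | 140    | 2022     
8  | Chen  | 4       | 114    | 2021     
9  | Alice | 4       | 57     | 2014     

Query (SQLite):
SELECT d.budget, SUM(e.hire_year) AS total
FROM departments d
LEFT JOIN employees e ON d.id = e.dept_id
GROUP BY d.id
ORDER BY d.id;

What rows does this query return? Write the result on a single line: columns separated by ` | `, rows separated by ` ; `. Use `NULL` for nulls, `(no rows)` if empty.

LEFT JOIN keeps every departments row; unmatched ones get NULL for employees columns.
Group by departments.id and compute SUM(e.hire_year). SUM over an all-NULL group is NULL.
  3: ids {—} → SUM(e.hire_year)=NULL
  4: ids {3, 5, 7, 8, 9} → SUM(e.hire_year)=10086
  12: ids {1, 2, 4} → SUM(e.hire_year)=6057
  13: ids {6} → SUM(e.hire_year)=2013
  16: ids {—} → SUM(e.hire_year)=NULL

528 | NULL ; 480 | 10086 ; 601 | 6057 ; 428 | 2013 ; 440 | NULL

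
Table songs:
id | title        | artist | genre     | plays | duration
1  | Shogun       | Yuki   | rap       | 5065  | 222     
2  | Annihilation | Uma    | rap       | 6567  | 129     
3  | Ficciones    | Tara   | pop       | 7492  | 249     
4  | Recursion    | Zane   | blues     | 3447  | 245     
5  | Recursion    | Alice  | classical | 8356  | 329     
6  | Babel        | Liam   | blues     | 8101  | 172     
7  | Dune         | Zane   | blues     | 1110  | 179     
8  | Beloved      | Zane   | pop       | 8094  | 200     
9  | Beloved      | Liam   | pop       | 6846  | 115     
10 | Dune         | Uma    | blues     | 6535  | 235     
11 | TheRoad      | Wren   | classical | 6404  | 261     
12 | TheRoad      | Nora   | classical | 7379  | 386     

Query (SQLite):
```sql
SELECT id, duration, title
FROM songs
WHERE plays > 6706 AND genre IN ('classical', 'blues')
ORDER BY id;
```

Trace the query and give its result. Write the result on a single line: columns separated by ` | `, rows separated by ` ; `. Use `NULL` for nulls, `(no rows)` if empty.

plays > 6706: ids {3, 5, 6, 8, 9, 12}
genre IN ('classical', 'blues'): ids {4, 5, 6, 7, 10, 11, 12}
Combine with AND.

5 | 329 | Recursion ; 6 | 172 | Babel ; 12 | 386 | TheRoad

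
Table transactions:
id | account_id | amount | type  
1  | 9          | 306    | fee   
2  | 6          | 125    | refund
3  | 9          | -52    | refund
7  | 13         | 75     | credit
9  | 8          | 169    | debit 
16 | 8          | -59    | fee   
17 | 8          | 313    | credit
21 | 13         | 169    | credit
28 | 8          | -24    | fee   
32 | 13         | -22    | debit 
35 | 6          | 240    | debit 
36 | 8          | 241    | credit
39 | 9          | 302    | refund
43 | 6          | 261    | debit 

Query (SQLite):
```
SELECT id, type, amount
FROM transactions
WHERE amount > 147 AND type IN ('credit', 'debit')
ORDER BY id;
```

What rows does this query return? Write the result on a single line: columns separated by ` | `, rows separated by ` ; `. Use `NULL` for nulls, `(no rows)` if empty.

9 | debit | 169 ; 17 | credit | 313 ; 21 | credit | 169 ; 35 | debit | 240 ; 36 | credit | 241 ; 43 | debit | 261

amount > 147: ids {1, 9, 17, 21, 35, 36, 39, 43}
type IN ('credit', 'debit'): ids {7, 9, 17, 21, 32, 35, 36, 43}
Combine with AND.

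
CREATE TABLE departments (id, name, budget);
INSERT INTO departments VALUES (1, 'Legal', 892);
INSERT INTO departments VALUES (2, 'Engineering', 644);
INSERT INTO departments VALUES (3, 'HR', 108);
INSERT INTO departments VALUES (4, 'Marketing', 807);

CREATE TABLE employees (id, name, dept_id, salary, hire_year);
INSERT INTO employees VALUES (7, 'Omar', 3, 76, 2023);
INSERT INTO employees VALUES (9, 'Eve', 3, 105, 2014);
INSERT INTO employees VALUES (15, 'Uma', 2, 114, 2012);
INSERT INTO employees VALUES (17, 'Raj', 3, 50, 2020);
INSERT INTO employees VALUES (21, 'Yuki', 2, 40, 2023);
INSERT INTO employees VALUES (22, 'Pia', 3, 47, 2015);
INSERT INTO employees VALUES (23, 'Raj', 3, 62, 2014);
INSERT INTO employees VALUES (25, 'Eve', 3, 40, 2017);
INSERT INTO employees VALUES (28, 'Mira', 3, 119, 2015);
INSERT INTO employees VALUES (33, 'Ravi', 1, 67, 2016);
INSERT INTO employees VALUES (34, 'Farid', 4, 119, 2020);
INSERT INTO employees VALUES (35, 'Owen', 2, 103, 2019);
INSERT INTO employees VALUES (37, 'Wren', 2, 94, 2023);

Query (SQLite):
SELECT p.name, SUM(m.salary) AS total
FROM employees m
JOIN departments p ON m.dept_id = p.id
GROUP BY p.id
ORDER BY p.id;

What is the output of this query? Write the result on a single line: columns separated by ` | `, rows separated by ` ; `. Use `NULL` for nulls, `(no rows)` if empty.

Legal | 67 ; Engineering | 351 ; HR | 499 ; Marketing | 119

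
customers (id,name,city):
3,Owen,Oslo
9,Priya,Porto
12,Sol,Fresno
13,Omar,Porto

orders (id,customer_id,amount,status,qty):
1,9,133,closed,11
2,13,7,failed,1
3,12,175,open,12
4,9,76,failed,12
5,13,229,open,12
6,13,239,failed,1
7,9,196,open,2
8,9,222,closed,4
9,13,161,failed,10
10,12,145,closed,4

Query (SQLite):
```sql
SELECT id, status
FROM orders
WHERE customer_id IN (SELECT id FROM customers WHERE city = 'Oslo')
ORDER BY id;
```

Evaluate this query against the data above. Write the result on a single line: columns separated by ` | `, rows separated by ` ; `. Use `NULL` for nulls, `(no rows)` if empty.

(no rows)

Inner query: customers.id where city = 'Oslo'.
Outer: keep orders rows whose customer_id is in that set.
Inner query → {3}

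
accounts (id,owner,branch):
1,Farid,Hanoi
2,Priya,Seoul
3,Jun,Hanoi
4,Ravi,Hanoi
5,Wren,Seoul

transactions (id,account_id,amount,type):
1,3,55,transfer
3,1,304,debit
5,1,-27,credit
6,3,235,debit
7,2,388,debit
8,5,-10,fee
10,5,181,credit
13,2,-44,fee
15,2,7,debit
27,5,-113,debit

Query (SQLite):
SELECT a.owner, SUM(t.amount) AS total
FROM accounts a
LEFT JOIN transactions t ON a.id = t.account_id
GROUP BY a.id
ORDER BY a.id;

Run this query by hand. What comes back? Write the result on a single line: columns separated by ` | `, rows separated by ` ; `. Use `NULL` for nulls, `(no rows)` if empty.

Farid | 277 ; Priya | 351 ; Jun | 290 ; Ravi | NULL ; Wren | 58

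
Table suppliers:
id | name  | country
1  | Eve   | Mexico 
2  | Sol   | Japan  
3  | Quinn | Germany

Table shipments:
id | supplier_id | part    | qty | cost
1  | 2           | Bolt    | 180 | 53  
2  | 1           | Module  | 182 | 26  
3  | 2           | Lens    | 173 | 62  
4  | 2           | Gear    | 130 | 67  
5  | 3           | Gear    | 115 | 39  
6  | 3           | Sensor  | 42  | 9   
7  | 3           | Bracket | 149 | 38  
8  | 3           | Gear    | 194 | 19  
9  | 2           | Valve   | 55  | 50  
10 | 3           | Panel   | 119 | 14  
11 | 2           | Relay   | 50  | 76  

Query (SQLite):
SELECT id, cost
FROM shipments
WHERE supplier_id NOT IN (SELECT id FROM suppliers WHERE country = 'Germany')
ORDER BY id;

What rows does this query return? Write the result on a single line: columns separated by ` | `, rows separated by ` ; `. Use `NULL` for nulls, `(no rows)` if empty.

Inner query: suppliers.id where country = 'Germany'.
Outer: keep shipments rows whose supplier_id is not in that set.
Inner query → {3}

1 | 53 ; 2 | 26 ; 3 | 62 ; 4 | 67 ; 9 | 50 ; 11 | 76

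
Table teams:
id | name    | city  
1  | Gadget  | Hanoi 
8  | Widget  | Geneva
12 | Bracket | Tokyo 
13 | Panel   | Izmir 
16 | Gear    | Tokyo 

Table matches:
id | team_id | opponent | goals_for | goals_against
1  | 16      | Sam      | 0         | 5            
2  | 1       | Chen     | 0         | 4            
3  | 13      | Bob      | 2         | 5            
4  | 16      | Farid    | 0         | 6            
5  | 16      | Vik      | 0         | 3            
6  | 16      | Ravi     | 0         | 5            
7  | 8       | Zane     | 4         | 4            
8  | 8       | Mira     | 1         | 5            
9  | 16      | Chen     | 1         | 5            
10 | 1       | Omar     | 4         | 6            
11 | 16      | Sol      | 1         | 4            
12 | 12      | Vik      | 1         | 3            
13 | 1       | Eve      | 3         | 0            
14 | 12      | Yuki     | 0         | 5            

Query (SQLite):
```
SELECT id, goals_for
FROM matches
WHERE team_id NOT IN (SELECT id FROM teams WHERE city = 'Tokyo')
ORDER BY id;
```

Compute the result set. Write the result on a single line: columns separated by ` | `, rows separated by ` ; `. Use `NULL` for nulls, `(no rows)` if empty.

Inner query: teams.id where city = 'Tokyo'.
Outer: keep matches rows whose team_id is not in that set.
Inner query → {12, 16}

2 | 0 ; 3 | 2 ; 7 | 4 ; 8 | 1 ; 10 | 4 ; 13 | 3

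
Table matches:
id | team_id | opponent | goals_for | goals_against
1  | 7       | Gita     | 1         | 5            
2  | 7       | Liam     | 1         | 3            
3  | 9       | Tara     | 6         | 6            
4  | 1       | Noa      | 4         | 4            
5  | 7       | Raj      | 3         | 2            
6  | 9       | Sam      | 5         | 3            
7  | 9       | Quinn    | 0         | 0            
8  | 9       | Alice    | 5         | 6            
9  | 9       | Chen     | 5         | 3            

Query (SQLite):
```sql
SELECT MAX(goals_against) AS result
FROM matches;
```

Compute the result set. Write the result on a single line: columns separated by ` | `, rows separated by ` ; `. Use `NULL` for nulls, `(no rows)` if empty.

6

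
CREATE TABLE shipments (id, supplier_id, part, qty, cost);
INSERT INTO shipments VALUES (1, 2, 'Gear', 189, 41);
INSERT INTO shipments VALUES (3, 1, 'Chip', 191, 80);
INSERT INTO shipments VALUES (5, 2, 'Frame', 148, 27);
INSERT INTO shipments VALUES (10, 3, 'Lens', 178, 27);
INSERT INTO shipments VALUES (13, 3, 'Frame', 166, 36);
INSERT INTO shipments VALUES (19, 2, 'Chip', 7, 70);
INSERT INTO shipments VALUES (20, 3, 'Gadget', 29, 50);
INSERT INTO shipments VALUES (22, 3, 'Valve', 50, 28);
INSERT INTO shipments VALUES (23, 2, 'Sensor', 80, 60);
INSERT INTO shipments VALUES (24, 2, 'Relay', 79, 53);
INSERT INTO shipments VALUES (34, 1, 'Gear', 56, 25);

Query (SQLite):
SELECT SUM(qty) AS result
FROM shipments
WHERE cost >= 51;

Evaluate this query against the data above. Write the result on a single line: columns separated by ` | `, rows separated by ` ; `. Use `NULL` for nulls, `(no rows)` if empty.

Rows where cost >= 51 → qty values: [191, 7, 80, 79].
SUM of non-NULL values = 357.

357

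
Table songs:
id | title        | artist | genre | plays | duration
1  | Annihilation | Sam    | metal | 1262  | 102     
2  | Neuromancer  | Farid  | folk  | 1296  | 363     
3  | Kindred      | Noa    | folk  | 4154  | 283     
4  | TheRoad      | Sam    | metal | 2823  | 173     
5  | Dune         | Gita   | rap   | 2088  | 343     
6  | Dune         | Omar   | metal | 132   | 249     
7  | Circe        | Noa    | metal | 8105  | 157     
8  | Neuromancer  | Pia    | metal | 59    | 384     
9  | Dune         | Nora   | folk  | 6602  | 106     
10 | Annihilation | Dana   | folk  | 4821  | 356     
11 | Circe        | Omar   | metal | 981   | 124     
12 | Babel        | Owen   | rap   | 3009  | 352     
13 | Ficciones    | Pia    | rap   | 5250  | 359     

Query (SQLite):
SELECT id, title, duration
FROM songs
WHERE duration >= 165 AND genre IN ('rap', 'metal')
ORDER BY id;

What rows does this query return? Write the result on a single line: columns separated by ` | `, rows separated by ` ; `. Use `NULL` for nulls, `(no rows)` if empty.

duration >= 165: ids {2, 3, 4, 5, 6, 8, 10, 12, 13}
genre IN ('rap', 'metal'): ids {1, 4, 5, 6, 7, 8, 11, 12, 13}
Combine with AND.

4 | TheRoad | 173 ; 5 | Dune | 343 ; 6 | Dune | 249 ; 8 | Neuromancer | 384 ; 12 | Babel | 352 ; 13 | Ficciones | 359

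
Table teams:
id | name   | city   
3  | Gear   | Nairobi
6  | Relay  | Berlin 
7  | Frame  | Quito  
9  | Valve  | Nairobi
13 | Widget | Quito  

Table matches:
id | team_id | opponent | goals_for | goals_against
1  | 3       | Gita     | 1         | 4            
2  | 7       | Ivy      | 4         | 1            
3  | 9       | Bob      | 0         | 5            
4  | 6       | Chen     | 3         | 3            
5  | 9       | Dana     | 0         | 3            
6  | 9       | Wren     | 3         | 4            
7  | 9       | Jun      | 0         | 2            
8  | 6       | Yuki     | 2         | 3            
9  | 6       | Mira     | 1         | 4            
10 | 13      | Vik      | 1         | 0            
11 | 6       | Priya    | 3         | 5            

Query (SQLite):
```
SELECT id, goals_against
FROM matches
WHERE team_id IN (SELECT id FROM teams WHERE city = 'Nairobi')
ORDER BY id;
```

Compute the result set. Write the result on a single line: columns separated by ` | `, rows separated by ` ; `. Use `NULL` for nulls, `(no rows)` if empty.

Inner query: teams.id where city = 'Nairobi'.
Outer: keep matches rows whose team_id is in that set.
Inner query → {3, 9}

1 | 4 ; 3 | 5 ; 5 | 3 ; 6 | 4 ; 7 | 2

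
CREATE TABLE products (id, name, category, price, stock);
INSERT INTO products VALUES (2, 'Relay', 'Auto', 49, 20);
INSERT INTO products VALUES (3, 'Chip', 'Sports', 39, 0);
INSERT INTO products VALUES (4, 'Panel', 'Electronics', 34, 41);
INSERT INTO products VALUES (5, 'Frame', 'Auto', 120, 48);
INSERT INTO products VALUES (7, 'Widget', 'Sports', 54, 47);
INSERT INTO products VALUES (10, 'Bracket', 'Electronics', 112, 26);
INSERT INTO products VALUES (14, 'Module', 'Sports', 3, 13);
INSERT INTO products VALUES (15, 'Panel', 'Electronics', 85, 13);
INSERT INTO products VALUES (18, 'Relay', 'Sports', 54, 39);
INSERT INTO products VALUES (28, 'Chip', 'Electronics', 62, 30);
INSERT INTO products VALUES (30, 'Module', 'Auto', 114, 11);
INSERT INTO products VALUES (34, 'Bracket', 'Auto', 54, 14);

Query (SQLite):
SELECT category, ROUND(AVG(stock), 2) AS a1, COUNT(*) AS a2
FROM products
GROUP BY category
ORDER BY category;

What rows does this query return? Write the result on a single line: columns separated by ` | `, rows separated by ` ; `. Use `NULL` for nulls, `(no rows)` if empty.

Auto | 23.25 | 4 ; Electronics | 27.5 | 4 ; Sports | 24.75 | 4

Group products by category.
Per group compute: ROUND(AVG(stock), 2), COUNT(*).
  Auto: ids {2, 5, 30, 34} → ROUND(AVG(stock), 2)=23.25, COUNT(*)=4
  Electronics: ids {4, 10, 15, 28} → ROUND(AVG(stock), 2)=27.5, COUNT(*)=4
  Sports: ids {3, 7, 14, 18} → ROUND(AVG(stock), 2)=24.75, COUNT(*)=4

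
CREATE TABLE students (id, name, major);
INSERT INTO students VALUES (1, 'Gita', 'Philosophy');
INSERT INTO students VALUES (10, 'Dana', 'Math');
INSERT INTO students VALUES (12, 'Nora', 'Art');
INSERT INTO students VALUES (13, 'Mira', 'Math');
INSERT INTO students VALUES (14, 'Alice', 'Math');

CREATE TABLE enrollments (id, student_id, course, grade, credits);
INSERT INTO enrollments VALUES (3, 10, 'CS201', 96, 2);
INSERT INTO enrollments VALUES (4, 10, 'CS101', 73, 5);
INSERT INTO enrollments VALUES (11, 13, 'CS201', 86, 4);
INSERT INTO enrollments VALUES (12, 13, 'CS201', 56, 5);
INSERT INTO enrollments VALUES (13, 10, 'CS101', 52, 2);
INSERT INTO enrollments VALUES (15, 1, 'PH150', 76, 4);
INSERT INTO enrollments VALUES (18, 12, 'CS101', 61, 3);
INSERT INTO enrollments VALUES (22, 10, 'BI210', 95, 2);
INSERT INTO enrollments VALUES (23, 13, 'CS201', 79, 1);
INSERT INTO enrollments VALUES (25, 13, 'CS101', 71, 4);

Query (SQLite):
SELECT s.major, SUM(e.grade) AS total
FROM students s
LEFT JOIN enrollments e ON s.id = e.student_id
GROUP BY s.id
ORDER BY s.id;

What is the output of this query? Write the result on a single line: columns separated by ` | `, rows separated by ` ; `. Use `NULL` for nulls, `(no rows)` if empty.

LEFT JOIN keeps every students row; unmatched ones get NULL for enrollments columns.
Group by students.id and compute SUM(e.grade). SUM over an all-NULL group is NULL.
  1: ids {15} → SUM(e.grade)=76
  10: ids {3, 4, 13, 22} → SUM(e.grade)=316
  12: ids {18} → SUM(e.grade)=61
  13: ids {11, 12, 23, 25} → SUM(e.grade)=292
  14: ids {—} → SUM(e.grade)=NULL

Philosophy | 76 ; Math | 316 ; Art | 61 ; Math | 292 ; Math | NULL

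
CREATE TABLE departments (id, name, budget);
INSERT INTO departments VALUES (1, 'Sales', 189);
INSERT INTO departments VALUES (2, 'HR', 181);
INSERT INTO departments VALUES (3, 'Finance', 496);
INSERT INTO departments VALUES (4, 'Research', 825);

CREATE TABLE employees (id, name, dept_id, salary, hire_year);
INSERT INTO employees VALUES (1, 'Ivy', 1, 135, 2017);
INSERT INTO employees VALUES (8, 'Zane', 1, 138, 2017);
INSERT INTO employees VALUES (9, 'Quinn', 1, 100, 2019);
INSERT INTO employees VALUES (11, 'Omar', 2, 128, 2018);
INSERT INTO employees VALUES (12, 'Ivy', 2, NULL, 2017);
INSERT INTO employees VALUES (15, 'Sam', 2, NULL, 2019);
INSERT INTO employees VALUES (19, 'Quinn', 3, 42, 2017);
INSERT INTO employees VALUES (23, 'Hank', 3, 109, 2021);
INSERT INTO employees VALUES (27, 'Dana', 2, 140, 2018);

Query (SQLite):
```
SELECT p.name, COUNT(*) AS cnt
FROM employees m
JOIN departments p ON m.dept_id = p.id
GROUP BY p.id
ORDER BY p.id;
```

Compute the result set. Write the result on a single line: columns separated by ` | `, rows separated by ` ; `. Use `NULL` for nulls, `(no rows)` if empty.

Join each employees row to its departments via dept_id.
Group joined rows by departments.id; compute COUNT(*) per group.
  1: ids {1, 8, 9} → COUNT(*)=3
  2: ids {11, 12, 15, 27} → COUNT(*)=4
  3: ids {19, 23} → COUNT(*)=2

Sales | 3 ; HR | 4 ; Finance | 2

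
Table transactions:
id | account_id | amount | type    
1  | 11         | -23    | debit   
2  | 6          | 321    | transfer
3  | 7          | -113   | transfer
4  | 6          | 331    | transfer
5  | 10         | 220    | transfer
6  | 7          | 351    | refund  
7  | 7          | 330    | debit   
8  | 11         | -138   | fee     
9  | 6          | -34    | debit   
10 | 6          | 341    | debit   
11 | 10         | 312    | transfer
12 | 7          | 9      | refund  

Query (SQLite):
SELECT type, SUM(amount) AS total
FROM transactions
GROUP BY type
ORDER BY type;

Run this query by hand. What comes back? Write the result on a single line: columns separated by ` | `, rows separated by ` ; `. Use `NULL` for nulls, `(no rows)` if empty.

Partition transactions by type; compute SUM(amount) within each group.
  debit: ids {1, 7, 9, 10} → SUM(amount)=614
  fee: ids {8} → SUM(amount)=-138
  refund: ids {6, 12} → SUM(amount)=360
  transfer: ids {2, 3, 4, 5, 11} → SUM(amount)=1071

debit | 614 ; fee | -138 ; refund | 360 ; transfer | 1071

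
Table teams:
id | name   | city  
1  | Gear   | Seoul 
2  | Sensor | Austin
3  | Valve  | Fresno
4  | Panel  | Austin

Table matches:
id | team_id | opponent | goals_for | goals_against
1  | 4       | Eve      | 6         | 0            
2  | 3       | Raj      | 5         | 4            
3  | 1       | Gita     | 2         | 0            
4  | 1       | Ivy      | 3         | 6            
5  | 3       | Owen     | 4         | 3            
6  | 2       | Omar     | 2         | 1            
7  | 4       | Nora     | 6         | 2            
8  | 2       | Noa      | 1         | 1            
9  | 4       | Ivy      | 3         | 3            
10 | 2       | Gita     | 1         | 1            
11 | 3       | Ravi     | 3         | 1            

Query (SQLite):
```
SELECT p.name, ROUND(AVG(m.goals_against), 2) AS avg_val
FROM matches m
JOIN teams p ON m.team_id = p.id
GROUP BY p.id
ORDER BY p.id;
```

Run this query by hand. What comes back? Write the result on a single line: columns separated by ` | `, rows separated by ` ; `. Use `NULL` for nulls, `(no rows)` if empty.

Join each matches row to its teams via team_id.
Group joined rows by teams.id; compute ROUND(AVG(m.goals_against), 2) per group.
  1: ids {3, 4} → ROUND(AVG(m.goals_against), 2)=3
  2: ids {6, 8, 10} → ROUND(AVG(m.goals_against), 2)=1
  3: ids {2, 5, 11} → ROUND(AVG(m.goals_against), 2)=2.67
  4: ids {1, 7, 9} → ROUND(AVG(m.goals_against), 2)=1.67

Gear | 3 ; Sensor | 1 ; Valve | 2.67 ; Panel | 1.67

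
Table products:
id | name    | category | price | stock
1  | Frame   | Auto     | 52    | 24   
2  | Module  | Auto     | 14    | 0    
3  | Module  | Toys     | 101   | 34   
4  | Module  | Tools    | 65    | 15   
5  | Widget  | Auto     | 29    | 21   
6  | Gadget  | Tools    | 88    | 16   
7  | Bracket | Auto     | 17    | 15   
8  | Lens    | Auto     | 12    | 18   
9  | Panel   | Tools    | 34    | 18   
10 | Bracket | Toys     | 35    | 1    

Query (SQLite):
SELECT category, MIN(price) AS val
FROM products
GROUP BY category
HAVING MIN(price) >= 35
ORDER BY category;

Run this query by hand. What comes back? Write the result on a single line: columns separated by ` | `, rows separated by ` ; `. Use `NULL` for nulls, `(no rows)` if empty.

Partition products by category; compute MIN(price) within each group.
HAVING: keep groups where MIN(price) >= 35.
  Auto: ids {1, 2, 5, 7, 8} → MIN(price)=12
  Tools: ids {4, 6, 9} → MIN(price)=34
  Toys: ids {3, 10} → MIN(price)=35

Toys | 35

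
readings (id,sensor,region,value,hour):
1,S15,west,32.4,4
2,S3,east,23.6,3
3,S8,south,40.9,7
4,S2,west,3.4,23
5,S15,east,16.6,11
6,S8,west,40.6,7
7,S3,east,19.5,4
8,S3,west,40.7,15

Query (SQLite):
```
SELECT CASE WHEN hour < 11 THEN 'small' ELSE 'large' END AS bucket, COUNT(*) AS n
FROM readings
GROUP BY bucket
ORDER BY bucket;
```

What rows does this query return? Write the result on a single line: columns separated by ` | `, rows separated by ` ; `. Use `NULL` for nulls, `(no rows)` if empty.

large | 3 ; small | 5

Bucket rows by hour < 11 → 'small' else 'large'; count each bucket.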